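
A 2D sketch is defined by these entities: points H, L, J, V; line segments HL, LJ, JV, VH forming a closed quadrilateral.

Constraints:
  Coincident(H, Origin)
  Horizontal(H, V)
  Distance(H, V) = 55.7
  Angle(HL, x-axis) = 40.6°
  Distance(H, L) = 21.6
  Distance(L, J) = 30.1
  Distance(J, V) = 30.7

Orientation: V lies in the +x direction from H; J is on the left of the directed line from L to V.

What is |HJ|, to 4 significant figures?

51.38

H is at the origin; HV is horizontal with |HV| = 55.7 and V in +x, so V = (55.7, 0). HL runs at 40.6° with |HL| = 21.6, so L = (16.40, 14.06). J is determined by |LJ| = 30.1 and |JV| = 30.7 together: it lies at the intersection of circle(L, 30.1) and circle(V, 30.7). With |LV| = 41.74, the foot of the radical line on LV is 20.43 from L and the perpendicular offset is √(30.1² − 20.43²) = 22.10. Taking the left-of-LV solution: J = (43.08, 27.99).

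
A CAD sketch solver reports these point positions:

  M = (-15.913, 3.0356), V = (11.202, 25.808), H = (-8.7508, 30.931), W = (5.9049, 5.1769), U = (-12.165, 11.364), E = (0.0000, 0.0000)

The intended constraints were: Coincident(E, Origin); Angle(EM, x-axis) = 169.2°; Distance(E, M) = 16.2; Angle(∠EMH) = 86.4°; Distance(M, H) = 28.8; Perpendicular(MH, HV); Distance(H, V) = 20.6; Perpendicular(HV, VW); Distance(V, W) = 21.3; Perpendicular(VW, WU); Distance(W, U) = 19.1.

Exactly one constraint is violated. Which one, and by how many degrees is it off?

Perpendicular(VW, WU) — off by 4.50°.

E = (0.00, 0.00) ✓; EM at 169.2° ✓; |EM| = 16.20 ✓; ∠EMH = 86.40° ✓; |MH| = 28.80 ✓; ∠(MH, HV) = 90.00° ✓; |HV| = 20.60 ✓; ∠(HV, VW) = 90.00° ✓; |VW| = 21.30 ✓; ∠(VW, WU) = 94.50° ✗; |WU| = 19.10 ✓.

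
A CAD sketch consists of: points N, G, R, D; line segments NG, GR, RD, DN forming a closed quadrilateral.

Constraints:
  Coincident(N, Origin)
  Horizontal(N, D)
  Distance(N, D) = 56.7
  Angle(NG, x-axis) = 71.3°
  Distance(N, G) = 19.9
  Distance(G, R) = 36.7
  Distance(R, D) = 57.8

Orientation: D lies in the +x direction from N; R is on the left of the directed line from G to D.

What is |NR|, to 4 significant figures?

56.16

N is at the origin; ND is horizontal with |ND| = 56.7 and D in +x, so D = (56.7, 0). NG runs at 71.3° with |NG| = 19.9, so G = (6.380, 18.85). R is determined by |GR| = 36.7 and |RD| = 57.8 together: it lies at the intersection of circle(G, 36.7) and circle(D, 57.8). With |GD| = 53.73, the foot of the radical line on GD is 8.313 from G and the perpendicular offset is √(36.7² − 8.313²) = 35.75. Taking the left-of-GD solution: R = (26.70, 49.41).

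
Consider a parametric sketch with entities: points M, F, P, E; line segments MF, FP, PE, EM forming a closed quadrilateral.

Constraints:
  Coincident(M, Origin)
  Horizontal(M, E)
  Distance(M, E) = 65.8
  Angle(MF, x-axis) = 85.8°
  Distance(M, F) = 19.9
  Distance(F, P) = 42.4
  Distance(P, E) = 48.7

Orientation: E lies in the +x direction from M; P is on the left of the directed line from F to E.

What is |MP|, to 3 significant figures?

55.8

Checks: |FP| = 42.40 ✓; |PE| = 48.70 ✓.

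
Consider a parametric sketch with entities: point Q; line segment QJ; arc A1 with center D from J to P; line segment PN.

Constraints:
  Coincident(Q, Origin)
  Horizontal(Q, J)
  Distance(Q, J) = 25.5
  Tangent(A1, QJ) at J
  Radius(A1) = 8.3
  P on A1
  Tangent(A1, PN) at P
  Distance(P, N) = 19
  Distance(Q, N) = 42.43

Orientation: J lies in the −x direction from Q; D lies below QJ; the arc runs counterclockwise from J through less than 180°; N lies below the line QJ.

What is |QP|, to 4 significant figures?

34.97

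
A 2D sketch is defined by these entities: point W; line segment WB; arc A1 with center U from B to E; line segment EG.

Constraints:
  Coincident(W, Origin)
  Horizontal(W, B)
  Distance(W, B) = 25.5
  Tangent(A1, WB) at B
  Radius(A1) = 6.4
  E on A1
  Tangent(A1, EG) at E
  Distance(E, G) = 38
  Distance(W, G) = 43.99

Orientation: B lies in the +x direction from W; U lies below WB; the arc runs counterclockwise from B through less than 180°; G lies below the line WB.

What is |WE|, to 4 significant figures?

19.90

Checks: |UE| = 6.400 ✓; ∠(UE, EG) = 90.00° ✓; |EG| = 38.00 ✓; |WG| = 43.99 ✓.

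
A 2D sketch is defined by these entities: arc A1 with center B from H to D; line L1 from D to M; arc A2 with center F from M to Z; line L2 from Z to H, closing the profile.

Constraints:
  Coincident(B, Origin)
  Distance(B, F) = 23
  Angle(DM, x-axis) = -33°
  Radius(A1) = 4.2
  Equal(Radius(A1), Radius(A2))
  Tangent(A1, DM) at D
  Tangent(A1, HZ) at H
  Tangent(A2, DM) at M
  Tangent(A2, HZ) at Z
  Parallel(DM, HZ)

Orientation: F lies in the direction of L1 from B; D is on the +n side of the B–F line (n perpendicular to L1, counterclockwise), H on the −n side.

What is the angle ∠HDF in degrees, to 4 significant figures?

79.65°

The slot axis is L1's direction at -33.0°, so u = (cos -33.0°, sin -33.0°) = (0.8387, -0.5446) and n = (−sin -33.0°, cos -33.0°) = (0.5446, 0.8387). B is at the origin and F lies 23.0 along u from B, so F = 23.0·u = (19.29, -12.53). Tangency of A1 to both parallel lines with radius 4.2 puts D and H at B ± 4.2·n: D = (2.287, 3.522), H = (-2.287, -3.522). Then cos ∠HDF = DH·DF / (|DH||DF|), giving 79.65°.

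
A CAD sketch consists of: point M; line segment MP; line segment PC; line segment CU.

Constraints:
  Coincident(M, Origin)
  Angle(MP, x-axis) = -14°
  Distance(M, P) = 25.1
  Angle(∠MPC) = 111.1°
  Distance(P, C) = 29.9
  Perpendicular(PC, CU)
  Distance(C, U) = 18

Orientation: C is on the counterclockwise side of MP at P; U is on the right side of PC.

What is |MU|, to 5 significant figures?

56.845

M is at the origin; MP runs at -14.0° with length 25.1, so P = 25.1·(cos -14.0°, sin -14.0°) = (24.354, -6.0722). ∠MPC = 111.1°, so PC runs at -14.0° + (180° − 111.1°) = 54.900° from the x-axis; with |PC| = 29.9, C = P + 29.9·(cos 54.900°, sin 54.900°) = (41.547, 18.390). PC ⟂ CU; with |CU| = 18.0 on the right of PC, U = C + 18.0·(0.81815, -0.57501) = (56.274, 8.0403). Then |MU| = |U − M| = 56.845.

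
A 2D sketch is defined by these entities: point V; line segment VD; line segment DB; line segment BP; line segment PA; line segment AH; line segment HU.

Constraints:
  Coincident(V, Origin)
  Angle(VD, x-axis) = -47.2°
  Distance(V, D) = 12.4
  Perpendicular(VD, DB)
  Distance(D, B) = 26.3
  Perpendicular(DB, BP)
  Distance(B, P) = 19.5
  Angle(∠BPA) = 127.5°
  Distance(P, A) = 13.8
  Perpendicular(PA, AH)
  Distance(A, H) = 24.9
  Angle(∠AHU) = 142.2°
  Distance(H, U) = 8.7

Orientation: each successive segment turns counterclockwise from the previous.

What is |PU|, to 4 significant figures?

32.88

V is at the origin; VD runs at -47.2° with length 12.4, so D = (8.425, -9.098). The perpendicularity gives DB at right angles to VD, so DB runs at 42.80°; with |DB| = 26.3, B = (27.72, 8.771). DB is perpendicular to BP, so BP runs at 132.8°; with |BP| = 19.5, P = (14.47, 23.08). ∠BPA = 127.5° gives PA at -174.7° from the x-axis; with |PA| = 13.8, A = (0.7321, 21.80). The perpendicularity gives AH at right angles to PA, so AH runs at -84.70°; with |AH| = 24.9, H = (3.032, -2.989). ∠AHU = 142.2° gives HU at -46.90° from the x-axis; with |HU| = 8.7, U = (8.977, -9.342). Then |PU| = |U − P| = 32.88.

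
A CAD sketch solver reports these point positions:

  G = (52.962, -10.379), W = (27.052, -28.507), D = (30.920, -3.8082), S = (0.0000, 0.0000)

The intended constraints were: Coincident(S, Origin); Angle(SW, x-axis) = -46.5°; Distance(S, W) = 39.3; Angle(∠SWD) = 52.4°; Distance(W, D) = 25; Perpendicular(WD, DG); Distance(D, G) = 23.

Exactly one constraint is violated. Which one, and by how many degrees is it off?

Perpendicular(WD, DG) — off by 7.70°.

S = (0.00, 0.00) ✓; SW at -46.50° ✓; |SW| = 39.30 ✓; ∠SWD = 52.40° ✓; |WD| = 25.00 ✓; ∠(WD, DG) = 97.70° ✗; |DG| = 23.00 ✓.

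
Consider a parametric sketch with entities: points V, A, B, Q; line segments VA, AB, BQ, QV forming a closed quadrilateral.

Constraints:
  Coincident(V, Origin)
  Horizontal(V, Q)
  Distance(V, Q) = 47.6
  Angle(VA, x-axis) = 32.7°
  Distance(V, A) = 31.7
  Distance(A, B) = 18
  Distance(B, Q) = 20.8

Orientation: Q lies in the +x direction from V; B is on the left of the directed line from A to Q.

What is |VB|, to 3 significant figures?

48.9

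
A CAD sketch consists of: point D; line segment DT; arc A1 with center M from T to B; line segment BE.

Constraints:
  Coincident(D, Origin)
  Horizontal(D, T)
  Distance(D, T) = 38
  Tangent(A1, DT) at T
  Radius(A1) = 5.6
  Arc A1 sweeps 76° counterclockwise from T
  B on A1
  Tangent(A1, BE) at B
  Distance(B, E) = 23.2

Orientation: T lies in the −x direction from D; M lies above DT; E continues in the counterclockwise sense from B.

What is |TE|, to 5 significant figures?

28.947

On A1, T sits at bearing -90° from M; a 76° counterclockwise sweep puts B at bearing -14°, so B = M + 5.6·(cos -14°, sin -14°) = (-32.566, 4.2452). Since A1 is tangent to BE there, MB ⟂ BE, so BE runs along (−sin -14°, cos -14°); with |BE| = 23.2, E = (-26.954, 26.756). Then |TE| = |E − T| = 28.947.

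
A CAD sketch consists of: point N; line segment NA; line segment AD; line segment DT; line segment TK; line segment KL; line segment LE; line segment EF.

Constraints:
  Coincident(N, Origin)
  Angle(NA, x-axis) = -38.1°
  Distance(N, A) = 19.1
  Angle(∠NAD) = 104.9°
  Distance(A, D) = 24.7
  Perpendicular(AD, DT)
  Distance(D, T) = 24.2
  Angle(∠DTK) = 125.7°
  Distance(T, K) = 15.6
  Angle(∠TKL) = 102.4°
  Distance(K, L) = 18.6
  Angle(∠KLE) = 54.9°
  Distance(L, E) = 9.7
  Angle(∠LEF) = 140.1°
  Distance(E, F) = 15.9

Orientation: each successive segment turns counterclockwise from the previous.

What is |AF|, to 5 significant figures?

33.860

N is at the origin; NA runs at -38.1° with length 19.1, so A = (15.030, -11.785). ∠NAD = 104.9° gives AD at 37.000° from the x-axis; with |AD| = 24.7, D = (34.757, 3.0794). AD ⟂ DT, so DT runs at 127.00°; with |DT| = 24.2, T = (20.193, 22.406). ∠DTK = 125.7° gives TK at -178.70° from the x-axis; with |TK| = 15.6, K = (4.5968, 22.053). ∠TKL = 102.4° gives KL at -101.10° from the x-axis; with |KL| = 18.6, L = (1.0159, 3.8005). ∠KLE = 54.9° gives LE at 24.000° from the x-axis; with |LE| = 9.7, E = (9.8773, 7.7458). ∠LEF = 140.1° gives EF at 63.900° from the x-axis; with |EF| = 15.9, F = (16.872, 22.024). Then |AF| = |F − A| = 33.860.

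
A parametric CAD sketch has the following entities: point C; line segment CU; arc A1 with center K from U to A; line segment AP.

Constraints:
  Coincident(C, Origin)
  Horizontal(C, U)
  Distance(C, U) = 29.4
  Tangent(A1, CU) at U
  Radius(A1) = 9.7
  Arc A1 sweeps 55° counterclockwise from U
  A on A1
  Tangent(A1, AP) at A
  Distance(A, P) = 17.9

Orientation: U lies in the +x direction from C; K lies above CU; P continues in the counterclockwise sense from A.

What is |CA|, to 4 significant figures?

37.57

C is at the origin; CU is horizontal with |CU| = 29.4 and U on the +x side, so U = (29.40, 0.000). Tangency of A1 to CU means the radius KU is perpendicular to CU, so K = U + (0, 9.7) = (29.40, 9.700). On A1, U sits at bearing -90° from K; a 55° counterclockwise sweep puts A at bearing -35°, so A = K + 9.7·(cos -35°, sin -35°) = (37.35, 4.136). Then |CA| = |A − C| = 37.57.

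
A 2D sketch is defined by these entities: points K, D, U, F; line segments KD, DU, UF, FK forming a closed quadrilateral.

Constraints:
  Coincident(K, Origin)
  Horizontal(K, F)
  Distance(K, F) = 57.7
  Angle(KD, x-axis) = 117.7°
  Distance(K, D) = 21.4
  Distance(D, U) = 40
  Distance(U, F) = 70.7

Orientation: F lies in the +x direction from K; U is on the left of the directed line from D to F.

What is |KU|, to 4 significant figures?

54.17

K is at the origin; KF is horizontal with |KF| = 57.7 and F in +x, so F = (57.7, 0). KD runs at 117.7° with |KD| = 21.4, so D = (-9.948, 18.95). U is determined by |DU| = 40.0 and |UF| = 70.7 together: it lies at the intersection of circle(D, 40.0) and circle(F, 70.7). With |DF| = 70.25, the foot of the radical line on DF is 10.94 from D and the perpendicular offset is √(40.0² − 10.94²) = 38.48. Taking the left-of-DF solution: U = (10.96, 53.05).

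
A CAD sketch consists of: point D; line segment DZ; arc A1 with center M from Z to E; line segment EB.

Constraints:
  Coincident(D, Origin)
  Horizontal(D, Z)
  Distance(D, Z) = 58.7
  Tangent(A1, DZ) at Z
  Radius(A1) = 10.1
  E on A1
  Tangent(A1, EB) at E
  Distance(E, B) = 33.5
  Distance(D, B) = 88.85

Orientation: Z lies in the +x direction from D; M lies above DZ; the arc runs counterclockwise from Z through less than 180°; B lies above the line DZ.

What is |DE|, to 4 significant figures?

68.36

Checks: |ME| = 10.10 ✓; ∠(ME, EB) = 90.00° ✓; |EB| = 33.50 ✓; |DB| = 88.85 ✓.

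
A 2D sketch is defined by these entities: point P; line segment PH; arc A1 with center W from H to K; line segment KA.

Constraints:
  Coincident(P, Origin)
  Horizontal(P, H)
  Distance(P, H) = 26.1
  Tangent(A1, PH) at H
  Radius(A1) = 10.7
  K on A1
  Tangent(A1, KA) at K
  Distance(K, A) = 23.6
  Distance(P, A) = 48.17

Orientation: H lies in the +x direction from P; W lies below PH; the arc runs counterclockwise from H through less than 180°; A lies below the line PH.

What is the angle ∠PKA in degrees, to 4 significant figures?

172.2°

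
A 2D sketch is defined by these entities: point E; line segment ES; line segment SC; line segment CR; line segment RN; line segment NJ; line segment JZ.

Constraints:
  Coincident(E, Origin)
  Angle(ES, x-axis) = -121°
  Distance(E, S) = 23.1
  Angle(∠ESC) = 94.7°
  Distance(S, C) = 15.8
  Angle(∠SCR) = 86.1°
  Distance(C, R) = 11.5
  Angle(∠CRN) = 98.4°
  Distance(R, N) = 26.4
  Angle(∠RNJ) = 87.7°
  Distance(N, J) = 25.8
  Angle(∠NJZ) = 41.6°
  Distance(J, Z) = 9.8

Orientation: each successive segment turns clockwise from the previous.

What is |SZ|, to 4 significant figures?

7.550

E is at the origin; ES runs at -121.0° with length 23.1, so S = (-11.90, -19.80). ∠ESC = 94.7° gives SC at 153.7° from the x-axis; with |SC| = 15.8, C = (-26.06, -12.80). ∠SCR = 86.1° gives CR at 59.80° from the x-axis; with |CR| = 11.5, R = (-20.28, -2.861). ∠CRN = 98.4° gives RN at -21.80° from the x-axis; with |RN| = 26.4, N = (4.235, -12.66). ∠RNJ = 87.7° gives NJ at -114.1° from the x-axis; with |NJ| = 25.8, J = (-6.300, -36.22). ∠NJZ = 41.6° gives JZ at 107.5° from the x-axis; with |JZ| = 9.8, Z = (-9.247, -26.87). Then |SZ| = |Z − S| = 7.550.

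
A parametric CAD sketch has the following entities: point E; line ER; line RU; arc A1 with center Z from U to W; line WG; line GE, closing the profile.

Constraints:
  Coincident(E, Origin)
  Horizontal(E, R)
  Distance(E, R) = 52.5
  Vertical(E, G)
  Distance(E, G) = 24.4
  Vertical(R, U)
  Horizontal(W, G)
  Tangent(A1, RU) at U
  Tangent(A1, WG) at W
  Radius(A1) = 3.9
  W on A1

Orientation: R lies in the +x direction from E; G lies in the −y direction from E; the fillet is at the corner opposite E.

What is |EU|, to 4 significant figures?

56.36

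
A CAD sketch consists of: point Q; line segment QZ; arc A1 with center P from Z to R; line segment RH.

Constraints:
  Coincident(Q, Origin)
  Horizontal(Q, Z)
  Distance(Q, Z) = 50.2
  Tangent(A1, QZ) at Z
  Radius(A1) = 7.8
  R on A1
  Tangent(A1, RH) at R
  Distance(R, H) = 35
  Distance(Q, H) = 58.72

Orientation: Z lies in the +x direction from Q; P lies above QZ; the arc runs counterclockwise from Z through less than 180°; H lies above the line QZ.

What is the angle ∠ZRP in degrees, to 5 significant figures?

31.003°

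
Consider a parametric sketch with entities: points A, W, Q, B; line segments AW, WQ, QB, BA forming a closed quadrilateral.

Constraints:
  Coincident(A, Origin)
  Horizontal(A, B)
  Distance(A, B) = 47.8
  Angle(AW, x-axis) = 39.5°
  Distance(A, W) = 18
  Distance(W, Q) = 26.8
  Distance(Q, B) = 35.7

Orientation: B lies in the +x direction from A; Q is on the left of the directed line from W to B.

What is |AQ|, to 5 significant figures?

44.647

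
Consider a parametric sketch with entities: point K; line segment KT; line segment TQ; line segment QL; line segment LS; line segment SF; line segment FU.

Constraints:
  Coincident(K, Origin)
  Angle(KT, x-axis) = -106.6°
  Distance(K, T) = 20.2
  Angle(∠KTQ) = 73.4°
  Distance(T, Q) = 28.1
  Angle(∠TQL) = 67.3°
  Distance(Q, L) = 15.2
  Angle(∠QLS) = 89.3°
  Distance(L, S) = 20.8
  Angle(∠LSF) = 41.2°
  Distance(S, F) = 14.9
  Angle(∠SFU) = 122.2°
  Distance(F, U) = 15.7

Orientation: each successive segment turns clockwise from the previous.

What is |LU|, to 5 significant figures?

7.6273

K is at the origin; KT runs at -106.6° with length 20.2, so T = (-5.7709, -19.358). ∠KTQ = 73.4° gives TQ at 146.80° from the x-axis; with |TQ| = 28.1, Q = (-29.284, -3.9716). ∠TQL = 67.3° gives QL at 34.100° from the x-axis; with |QL| = 15.2, L = (-16.697, 4.5501). ∠QLS = 89.3° gives LS at -56.600° from the x-axis; with |LS| = 20.8, S = (-5.2475, -12.815). ∠LSF = 41.2° gives SF at 164.60° from the x-axis; with |SF| = 14.9, F = (-19.612, -8.8579). ∠SFU = 122.2° gives FU at 106.80° from the x-axis; with |FU| = 15.7, U = (-24.150, 6.1720). Then |LU| = |U − L| = 7.6273.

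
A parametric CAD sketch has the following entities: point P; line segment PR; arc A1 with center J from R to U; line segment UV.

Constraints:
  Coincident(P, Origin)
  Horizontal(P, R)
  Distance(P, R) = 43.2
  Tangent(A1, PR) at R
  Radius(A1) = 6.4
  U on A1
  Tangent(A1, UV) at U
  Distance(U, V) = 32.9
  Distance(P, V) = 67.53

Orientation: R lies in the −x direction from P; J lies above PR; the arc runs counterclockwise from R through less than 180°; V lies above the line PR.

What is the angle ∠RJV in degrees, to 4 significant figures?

156.9°

Checks: |JU| = 6.400 ✓; ∠(JU, UV) = 90.00° ✓; |UV| = 32.90 ✓; |PV| = 67.53 ✓.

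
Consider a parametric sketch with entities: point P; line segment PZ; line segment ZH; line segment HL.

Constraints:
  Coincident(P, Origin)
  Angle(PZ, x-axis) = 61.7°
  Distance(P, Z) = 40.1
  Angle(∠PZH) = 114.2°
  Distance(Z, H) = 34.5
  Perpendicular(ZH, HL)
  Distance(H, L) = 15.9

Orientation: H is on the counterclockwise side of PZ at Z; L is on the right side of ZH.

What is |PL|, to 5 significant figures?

73.133

P is at the origin; PZ runs at 61.7° with length 40.1, so Z = 40.1·(cos 61.7°, sin 61.7°) = (19.011, 35.307). ∠PZH = 114.2°, so ZH runs at 61.7° + (180° − 114.2°) = 127.50° from the x-axis; with |ZH| = 34.5, H = Z + 34.5·(cos 127.50°, sin 127.50°) = (-1.9913, 62.678). The perpendicularity gives HL at right angles to ZH; with |HL| = 15.9 on the right of ZH, L = H + 15.9·(0.79335, 0.60876) = (10.623, 72.357). Then |PL| = |L − P| = 73.133.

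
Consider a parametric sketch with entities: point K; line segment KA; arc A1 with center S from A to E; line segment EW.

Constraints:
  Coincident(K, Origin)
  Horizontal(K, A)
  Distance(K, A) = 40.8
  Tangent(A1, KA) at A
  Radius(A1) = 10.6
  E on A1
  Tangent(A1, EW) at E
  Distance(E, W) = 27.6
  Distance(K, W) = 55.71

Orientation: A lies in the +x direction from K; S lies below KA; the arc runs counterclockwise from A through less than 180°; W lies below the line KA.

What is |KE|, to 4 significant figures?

33.57

Checks: |SE| = 10.60 ✓; ∠(SE, EW) = 90.00° ✓; |EW| = 27.60 ✓; |KW| = 55.71 ✓.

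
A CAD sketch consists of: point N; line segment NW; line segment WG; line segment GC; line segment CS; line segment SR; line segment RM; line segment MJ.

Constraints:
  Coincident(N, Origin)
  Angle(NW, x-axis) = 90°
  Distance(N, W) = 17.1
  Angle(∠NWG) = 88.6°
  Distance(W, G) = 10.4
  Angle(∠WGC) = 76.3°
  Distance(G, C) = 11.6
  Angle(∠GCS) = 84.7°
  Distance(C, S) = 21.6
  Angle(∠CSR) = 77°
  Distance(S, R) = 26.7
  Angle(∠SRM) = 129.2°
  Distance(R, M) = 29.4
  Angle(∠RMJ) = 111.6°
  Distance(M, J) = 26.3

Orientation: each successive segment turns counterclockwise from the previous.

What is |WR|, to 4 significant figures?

18.46

N is at the origin; NW runs at 90.0° with length 17.1, so W = (1.047e-15, 17.10). ∠NWG = 88.6° gives WG at -178.6° from the x-axis; with |WG| = 10.4, G = (-10.40, 16.85). ∠WGC = 76.3° gives GC at -74.90° from the x-axis; with |GC| = 11.6, C = (-7.375, 5.646). ∠GCS = 84.7° gives CS at 20.40° from the x-axis; with |CS| = 21.6, S = (12.87, 13.18). ∠CSR = 77.0° gives SR at 123.4° from the x-axis; with |SR| = 26.7, R = (-1.828, 35.47). Then |WR| = |R − W| = 18.46.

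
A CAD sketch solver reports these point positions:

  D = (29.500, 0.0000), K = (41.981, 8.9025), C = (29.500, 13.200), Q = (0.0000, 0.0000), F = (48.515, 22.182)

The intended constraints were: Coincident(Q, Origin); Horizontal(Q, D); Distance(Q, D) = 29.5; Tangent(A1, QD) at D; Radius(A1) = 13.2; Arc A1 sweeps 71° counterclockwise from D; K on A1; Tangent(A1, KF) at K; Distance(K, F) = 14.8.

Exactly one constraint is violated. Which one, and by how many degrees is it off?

Tangent(A1, KF) at K — off by 7.20°.

Q = (0.00, 0.00) ✓; Q.y = 0.00, D.y = 0.00 ✓; |QD| = 29.50 ✓; ∠(CD, DQ) = 90.00° ✓; |CD| = 13.20 ✓; bearing(C→K) − bearing(C→D) = 71.00° ✓; |CK| = 13.20 ✓; ∠(CK, KF) = 97.20° ✗; |KF| = 14.80 ✓.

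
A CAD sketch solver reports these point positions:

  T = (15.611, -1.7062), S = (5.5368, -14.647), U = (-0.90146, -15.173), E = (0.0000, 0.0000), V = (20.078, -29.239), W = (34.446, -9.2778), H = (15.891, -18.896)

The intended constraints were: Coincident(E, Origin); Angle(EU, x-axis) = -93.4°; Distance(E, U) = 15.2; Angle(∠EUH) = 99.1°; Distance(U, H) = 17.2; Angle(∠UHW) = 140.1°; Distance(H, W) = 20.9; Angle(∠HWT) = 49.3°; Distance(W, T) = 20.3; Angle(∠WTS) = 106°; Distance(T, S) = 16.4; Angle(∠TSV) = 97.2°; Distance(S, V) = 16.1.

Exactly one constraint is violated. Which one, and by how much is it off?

Distance(S, V) = 16.1 — off by 4.50.

E = (0.00, 0.00) ✓; EU at -93.40° ✓; |EU| = 15.20 ✓; ∠EUH = 99.10° ✓; |UH| = 17.20 ✓; ∠UHW = 140.1° ✓; |HW| = 20.90 ✓; ∠HWT = 49.30° ✓; |WT| = 20.30 ✓; ∠WTS = 106.0° ✓; |TS| = 16.40 ✓; ∠TSV = 97.20° ✓; |SV| = 20.60 ✗.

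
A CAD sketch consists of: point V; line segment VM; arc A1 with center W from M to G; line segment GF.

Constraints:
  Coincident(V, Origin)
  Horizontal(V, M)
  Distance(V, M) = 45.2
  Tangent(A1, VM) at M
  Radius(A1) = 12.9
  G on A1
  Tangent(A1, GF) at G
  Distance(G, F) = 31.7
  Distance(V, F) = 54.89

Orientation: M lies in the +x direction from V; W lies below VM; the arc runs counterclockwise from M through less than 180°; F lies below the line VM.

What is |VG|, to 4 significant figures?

34.75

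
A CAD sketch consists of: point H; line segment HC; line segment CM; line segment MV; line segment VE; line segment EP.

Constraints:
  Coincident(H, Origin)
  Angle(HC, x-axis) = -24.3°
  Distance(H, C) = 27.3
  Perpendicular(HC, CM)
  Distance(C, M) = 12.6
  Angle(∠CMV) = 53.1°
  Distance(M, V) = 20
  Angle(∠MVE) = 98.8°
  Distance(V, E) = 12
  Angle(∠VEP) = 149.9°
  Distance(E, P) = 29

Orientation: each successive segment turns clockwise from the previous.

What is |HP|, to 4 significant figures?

48.68

H is at the origin; HC runs at -24.3° with length 27.3, so C = (24.88, -11.23). HC ⟂ CM, so CM runs at -114.3°; with |CM| = 12.6, M = (19.70, -22.72). ∠CMV = 53.1° gives MV at 118.8° from the x-axis; with |MV| = 20.0, V = (10.06, -5.192). ∠MVE = 98.8° gives VE at 37.60° from the x-axis; with |VE| = 12.0, E = (19.57, 2.130). ∠VEP = 149.9° gives EP at 7.500° from the x-axis; with |EP| = 29.0, P = (48.32, 5.915). Then |HP| = |P − H| = 48.68.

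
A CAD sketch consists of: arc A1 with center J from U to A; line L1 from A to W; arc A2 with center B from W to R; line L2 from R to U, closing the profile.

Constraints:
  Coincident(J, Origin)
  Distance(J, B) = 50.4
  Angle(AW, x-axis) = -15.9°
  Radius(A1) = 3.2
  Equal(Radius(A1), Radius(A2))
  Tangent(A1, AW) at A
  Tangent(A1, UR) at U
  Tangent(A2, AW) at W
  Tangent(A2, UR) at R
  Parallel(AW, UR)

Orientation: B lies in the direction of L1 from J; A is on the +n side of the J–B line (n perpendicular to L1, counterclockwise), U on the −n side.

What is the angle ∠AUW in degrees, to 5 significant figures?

82.763°

The slot axis is L1's direction at -15.9°, so u = (cos -15.9°, sin -15.9°) = (0.96174, -0.27396) and n = (−sin -15.9°, cos -15.9°) = (0.27396, 0.96174). J is at the origin and B lies 50.4 along u from J, so B = 50.4·u = (48.472, -13.808). Tangency of A1 to both parallel lines with radius 3.2 puts A and U at J ± 3.2·n: A = (0.87667, 3.0776), U = (-0.87667, -3.0776). Equal radii place W and R the same way about B: W = B + 3.2·n = (49.348, -10.730), R = B − 3.2·n = (47.595, -16.885). Then cos ∠AUW = UA·UW / (|UA||UW|), giving 82.763°.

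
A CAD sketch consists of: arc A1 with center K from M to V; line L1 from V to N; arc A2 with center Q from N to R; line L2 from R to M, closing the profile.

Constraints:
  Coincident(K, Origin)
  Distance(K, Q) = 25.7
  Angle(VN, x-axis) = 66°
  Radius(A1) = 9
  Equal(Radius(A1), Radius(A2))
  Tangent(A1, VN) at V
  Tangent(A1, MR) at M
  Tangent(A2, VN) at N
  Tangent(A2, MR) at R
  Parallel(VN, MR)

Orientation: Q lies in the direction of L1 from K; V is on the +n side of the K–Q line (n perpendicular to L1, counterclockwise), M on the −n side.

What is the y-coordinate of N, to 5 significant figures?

27.139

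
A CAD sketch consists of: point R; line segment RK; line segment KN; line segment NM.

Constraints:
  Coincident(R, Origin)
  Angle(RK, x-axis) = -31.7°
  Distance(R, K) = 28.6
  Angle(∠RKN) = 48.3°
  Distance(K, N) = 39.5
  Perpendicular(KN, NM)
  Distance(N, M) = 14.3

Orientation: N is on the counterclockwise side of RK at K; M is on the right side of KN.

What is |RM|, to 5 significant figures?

41.114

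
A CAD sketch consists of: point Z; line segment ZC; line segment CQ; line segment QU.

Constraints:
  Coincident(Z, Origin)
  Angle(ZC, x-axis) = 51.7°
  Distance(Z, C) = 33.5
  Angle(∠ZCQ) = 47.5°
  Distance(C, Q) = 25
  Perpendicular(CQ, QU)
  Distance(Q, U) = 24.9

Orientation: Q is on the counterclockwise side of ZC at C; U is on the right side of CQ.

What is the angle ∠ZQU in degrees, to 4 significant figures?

174.5°

Z is at the origin; ZC runs at 51.7° with length 33.5, so C = 33.5·(cos 51.7°, sin 51.7°) = (20.76, 26.29). ∠ZCQ = 47.5°, so CQ runs at 51.7° + (180° − 47.5°) = 184.2° from the x-axis; with |CQ| = 25.0, Q = C + 25.0·(cos 184.2°, sin 184.2°) = (-4.170, 24.46). CQ ⟂ QU; with |QU| = 24.9 on the right of CQ, U = Q + 24.9·(-0.07324, 0.9973) = (-5.994, 49.29). Then cos ∠ZQU = QZ·QU / (|QZ||QU|), giving 174.5°.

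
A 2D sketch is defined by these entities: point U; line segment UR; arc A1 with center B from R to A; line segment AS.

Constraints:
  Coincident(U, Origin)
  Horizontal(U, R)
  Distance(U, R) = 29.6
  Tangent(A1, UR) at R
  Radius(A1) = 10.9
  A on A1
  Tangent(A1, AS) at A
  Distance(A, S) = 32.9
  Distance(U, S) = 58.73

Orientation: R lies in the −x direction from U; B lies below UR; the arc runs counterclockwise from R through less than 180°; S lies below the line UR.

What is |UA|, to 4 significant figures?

42.10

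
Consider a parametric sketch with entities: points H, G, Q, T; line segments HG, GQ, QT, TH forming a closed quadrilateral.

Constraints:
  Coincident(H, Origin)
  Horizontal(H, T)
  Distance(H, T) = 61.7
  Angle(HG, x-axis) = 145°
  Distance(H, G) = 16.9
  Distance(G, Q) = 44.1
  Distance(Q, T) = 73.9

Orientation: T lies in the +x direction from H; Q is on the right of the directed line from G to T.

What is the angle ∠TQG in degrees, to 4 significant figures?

75.74°

Checks: |GQ| = 44.10 ✓; |QT| = 73.90 ✓.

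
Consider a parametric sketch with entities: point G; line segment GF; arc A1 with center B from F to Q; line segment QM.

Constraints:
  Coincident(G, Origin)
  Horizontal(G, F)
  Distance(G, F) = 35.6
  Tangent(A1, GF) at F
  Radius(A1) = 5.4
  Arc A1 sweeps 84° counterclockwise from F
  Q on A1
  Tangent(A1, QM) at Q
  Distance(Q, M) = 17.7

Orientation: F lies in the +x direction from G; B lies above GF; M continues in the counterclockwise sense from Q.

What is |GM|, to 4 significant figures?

48.34

G is at the origin; G and F share the same y with |GF| = 35.6 and F on the +x side, so F = (35.60, 0.000). Since A1 is tangent to GF there, BF ⟂ GF, so B = F + (0, 5.4) = (35.60, 5.400). On A1, F sits at bearing -90° from B; an 84° counterclockwise sweep puts Q at bearing -6°, so Q = B + 5.4·(cos -6°, sin -6°) = (40.97, 4.836). The tangent condition forces BQ to be normal to QM, so QM runs along (−sin -6°, cos -6°); with |QM| = 17.7, M = (42.82, 22.44). Then |GM| = |M − G| = 48.34.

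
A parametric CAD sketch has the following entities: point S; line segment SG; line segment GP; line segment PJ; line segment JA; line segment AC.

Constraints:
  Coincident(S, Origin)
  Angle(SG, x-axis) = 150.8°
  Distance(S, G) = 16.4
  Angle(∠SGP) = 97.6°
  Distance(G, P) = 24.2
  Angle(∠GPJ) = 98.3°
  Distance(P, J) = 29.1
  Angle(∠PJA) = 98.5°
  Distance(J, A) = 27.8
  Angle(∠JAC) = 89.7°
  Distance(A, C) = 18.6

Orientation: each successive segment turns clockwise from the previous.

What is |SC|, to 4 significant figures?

3.044

∠PJA = 98.5° gives JA at -94.80° from the x-axis; with |JA| = 27.8, A = (20.59, -3.895). ∠JAC = 89.7° gives AC at 174.9° from the x-axis; with |AC| = 18.6, C = (2.060, -2.242). Then |SC| = |C − S| = 3.044.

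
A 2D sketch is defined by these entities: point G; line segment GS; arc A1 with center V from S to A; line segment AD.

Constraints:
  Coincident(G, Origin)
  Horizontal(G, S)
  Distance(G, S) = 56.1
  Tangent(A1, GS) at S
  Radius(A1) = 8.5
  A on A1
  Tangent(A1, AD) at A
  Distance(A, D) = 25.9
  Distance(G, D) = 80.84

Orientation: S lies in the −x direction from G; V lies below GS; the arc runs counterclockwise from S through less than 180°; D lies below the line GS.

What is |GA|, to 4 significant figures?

63.65

Checks: |GS| = 56.10 ✓; ∠(VS, SG) = 90.00° ✓; |VS| = 8.500 ✓; |VA| = 8.500 ✓; ∠(VA, AD) = 90.00° ✓; |AD| = 25.90 ✓; |GD| = 80.84 ✓.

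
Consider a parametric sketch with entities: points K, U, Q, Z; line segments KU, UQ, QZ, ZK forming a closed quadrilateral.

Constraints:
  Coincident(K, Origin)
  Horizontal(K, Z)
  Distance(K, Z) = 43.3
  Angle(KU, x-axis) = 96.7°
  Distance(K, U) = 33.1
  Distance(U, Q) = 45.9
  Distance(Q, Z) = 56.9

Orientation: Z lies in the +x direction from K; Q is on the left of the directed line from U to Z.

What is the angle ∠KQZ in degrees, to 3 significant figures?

40.1°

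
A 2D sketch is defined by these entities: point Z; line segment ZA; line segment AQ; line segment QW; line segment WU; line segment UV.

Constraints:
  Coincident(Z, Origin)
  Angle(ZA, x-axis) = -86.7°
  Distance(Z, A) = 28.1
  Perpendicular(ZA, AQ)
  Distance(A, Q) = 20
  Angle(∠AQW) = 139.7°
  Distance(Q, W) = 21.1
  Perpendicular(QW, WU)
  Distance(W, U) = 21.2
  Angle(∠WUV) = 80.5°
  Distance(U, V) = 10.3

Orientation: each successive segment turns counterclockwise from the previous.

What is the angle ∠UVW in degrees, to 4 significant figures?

71.98°

Z is at the origin; ZA runs at -86.7° with length 28.1, so A = (1.618, -28.05). ZA is perpendicular to AQ, so AQ runs at 3.300°; with |AQ| = 20.0, Q = (21.58, -26.90). ∠AQW = 139.7° gives QW at 43.60° from the x-axis; with |QW| = 21.1, W = (36.86, -12.35). QW is perpendicular to WU, so WU runs at 133.6°; with |WU| = 21.2, U = (22.24, 3.001). ∠WUV = 80.5° gives UV at -126.9° from the x-axis; with |UV| = 10.3, V = (16.06, -5.235). Then cos ∠UVW = VU·VW / (|VU||VW|), giving 71.98°.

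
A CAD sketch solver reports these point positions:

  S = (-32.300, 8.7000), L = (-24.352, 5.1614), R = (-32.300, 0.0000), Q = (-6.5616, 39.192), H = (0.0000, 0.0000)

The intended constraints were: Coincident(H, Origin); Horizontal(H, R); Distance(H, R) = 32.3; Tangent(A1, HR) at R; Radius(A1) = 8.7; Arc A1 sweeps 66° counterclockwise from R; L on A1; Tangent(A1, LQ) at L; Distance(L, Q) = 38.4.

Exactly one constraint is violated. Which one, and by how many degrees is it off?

Tangent(A1, LQ) at L — off by 3.60°.

H = (0.00, 0.00) ✓; H.y = 0.00, R.y = 0.00 ✓; |HR| = 32.30 ✓; ∠(SR, RH) = 90.00° ✓; |SR| = 8.700 ✓; bearing(S→L) − bearing(S→R) = 66.00° ✓; |SL| = 8.700 ✓; ∠(SL, LQ) = 93.60° ✗; |LQ| = 38.40 ✓.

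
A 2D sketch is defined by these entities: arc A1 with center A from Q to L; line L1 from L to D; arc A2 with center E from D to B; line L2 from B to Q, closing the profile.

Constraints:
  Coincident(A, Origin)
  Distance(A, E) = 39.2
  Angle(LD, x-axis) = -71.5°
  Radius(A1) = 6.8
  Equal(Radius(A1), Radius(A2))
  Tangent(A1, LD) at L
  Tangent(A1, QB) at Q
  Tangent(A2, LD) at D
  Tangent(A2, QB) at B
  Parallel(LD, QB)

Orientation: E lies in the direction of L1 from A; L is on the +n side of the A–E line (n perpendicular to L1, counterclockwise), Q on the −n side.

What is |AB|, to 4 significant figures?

39.79

The slot axis is L1's direction at -71.5°, so u = (cos -71.5°, sin -71.5°) = (0.3173, -0.9483) and n = (−sin -71.5°, cos -71.5°) = (0.9483, 0.3173). A is at the origin and E lies 39.2 along u from A, so E = 39.2·u = (12.44, -37.17). Tangency of A1 to both parallel lines with radius 6.8 puts L and Q at A ± 6.8·n: L = (6.449, 2.158), Q = (-6.449, -2.158). Equal radii place D and B the same way about E: D = E + 6.8·n = (18.89, -35.02), B = E − 6.8·n = (5.990, -39.33). Then |AB| = |B − A| = 39.79.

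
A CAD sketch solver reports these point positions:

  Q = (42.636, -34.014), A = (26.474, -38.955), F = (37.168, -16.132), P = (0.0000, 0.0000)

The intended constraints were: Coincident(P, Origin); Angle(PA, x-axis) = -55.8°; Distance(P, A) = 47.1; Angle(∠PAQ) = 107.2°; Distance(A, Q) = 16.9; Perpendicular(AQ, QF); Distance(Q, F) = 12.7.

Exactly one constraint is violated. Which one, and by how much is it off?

Distance(Q, F) = 12.7 — off by 6.00.

P = (0.00, 0.00) ✓; PA at -55.80° ✓; |PA| = 47.10 ✓; ∠PAQ = 107.2° ✓; |AQ| = 16.90 ✓; ∠(AQ, QF) = 90.00° ✓; |QF| = 18.70 ✗.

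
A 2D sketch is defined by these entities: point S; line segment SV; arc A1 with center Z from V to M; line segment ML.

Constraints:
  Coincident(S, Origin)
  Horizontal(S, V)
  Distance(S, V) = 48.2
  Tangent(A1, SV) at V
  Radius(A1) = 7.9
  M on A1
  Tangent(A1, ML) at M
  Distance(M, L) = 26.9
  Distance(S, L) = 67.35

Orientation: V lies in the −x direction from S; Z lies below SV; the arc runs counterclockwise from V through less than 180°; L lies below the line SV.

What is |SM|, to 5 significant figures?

56.555

Checks: |ZM| = 7.900 ✓; ∠(ZM, ML) = 90.00° ✓; |ML| = 26.90 ✓; |SL| = 67.35 ✓.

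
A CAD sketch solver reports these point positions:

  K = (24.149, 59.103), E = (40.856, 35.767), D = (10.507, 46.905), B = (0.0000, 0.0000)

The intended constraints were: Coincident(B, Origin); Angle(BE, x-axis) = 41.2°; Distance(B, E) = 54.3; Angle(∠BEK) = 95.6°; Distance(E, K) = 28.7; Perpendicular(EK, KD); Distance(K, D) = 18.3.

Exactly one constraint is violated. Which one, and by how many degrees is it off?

Perpendicular(EK, KD) — off by 6.20°.

B = (0.00, 0.00) ✓; BE at 41.20° ✓; |BE| = 54.30 ✓; ∠BEK = 95.60° ✓; |EK| = 28.70 ✓; ∠(EK, KD) = 96.20° ✗; |KD| = 18.30 ✓.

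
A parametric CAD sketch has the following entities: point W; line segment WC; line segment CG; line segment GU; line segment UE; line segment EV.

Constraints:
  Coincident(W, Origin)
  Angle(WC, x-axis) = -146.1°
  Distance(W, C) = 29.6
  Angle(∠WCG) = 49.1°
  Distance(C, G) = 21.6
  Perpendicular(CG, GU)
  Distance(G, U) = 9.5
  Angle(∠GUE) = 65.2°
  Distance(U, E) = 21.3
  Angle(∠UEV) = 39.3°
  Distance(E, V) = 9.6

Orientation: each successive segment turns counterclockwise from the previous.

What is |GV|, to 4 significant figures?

10.21

W is at the origin; WC runs at -146.1° with length 29.6, so C = (-24.57, -16.51). ∠WCG = 49.1° gives CG at -15.20° from the x-axis; with |CG| = 21.6, G = (-3.724, -22.17). The perpendicularity gives GU at right angles to CG, so GU runs at 74.80°; with |GU| = 9.5, U = (-1.233, -13.00). ∠GUE = 65.2° gives UE at -170.4° from the x-axis; with |UE| = 21.3, E = (-22.23, -16.56). ∠UEV = 39.3° gives EV at -29.70° from the x-axis; with |EV| = 9.6, V = (-13.90, -21.31). Then |GV| = |V − G| = 10.21.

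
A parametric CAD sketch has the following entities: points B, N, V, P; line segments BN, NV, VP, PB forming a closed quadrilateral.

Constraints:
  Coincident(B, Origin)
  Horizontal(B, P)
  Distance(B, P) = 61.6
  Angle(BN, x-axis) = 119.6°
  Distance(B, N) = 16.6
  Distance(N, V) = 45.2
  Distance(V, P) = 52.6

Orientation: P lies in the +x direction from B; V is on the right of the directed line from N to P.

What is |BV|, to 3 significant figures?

28.6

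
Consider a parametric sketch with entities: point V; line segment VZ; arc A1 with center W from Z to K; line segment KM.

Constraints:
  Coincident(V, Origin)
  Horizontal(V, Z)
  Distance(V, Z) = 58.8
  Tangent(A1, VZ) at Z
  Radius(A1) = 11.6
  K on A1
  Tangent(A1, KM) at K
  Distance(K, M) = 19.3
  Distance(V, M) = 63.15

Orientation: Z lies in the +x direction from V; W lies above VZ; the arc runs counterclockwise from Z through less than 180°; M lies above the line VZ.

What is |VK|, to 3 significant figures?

69.9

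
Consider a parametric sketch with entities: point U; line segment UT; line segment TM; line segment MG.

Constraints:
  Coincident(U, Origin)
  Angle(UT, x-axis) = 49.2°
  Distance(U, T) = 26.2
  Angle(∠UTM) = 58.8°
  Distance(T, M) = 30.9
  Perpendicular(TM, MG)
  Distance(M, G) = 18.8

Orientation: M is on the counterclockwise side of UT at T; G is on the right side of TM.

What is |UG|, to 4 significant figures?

44.71

∠UTM = 58.8°, so TM runs at 49.2° + (180° − 58.8°) = 170.4° from the x-axis; with |TM| = 30.9, M = T + 30.9·(cos 170.4°, sin 170.4°) = (-13.35, 24.99). The perpendicularity gives MG at right angles to TM; with |MG| = 18.8 on the right of TM, G = M + 18.8·(0.1668, 0.9860) = (-10.21, 43.52). Then |UG| = |G − U| = 44.71.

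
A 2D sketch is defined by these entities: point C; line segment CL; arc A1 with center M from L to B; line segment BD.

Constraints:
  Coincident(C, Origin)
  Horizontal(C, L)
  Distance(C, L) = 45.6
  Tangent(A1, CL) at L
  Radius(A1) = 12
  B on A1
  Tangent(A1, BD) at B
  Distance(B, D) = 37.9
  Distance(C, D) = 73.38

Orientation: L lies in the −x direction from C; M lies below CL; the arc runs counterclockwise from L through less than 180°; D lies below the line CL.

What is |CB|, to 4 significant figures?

59.07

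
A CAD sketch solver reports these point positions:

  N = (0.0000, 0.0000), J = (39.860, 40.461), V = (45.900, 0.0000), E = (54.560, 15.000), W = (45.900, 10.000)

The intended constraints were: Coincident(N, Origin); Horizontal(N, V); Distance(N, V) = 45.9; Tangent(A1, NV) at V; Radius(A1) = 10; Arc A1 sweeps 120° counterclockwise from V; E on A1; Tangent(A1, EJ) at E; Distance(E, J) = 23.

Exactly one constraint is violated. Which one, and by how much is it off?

Distance(E, J) = 23 — off by 6.40.

N = (0.00, 0.00) ✓; N.y = 0.00, V.y = 0.00 ✓; |NV| = 45.90 ✓; ∠(WV, VN) = 90.00° ✓; |WV| = 10.00 ✓; bearing(W→E) − bearing(W→V) = 120.0° ✓; |WE| = 10.00 ✓; ∠(WE, EJ) = 90.00° ✓; |EJ| = 29.40 ✗.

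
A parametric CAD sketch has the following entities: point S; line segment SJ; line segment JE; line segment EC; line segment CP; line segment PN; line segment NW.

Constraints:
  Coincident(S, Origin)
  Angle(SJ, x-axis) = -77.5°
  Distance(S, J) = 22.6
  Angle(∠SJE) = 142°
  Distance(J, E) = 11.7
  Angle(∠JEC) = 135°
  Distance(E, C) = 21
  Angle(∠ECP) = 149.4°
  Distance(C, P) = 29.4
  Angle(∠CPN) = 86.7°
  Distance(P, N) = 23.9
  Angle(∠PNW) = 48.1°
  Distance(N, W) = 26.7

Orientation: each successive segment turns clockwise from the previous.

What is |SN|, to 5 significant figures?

44.194

S is at the origin; SJ runs at -77.5° with length 22.6, so J = (4.8915, -22.064). ∠SJE = 142.0° gives JE at -115.50° from the x-axis; with |JE| = 11.7, E = (-0.14544, -32.625). ∠JEC = 135.0° gives EC at -160.50° from the x-axis; with |EC| = 21.0, C = (-19.941, -39.634). ∠ECP = 149.4° gives CP at 168.90° from the x-axis; with |CP| = 29.4, P = (-48.791, -33.974). ∠CPN = 86.7° gives PN at 75.600° from the x-axis; with |PN| = 23.9, N = (-42.847, -10.825). Then |SN| = |N − S| = 44.194.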